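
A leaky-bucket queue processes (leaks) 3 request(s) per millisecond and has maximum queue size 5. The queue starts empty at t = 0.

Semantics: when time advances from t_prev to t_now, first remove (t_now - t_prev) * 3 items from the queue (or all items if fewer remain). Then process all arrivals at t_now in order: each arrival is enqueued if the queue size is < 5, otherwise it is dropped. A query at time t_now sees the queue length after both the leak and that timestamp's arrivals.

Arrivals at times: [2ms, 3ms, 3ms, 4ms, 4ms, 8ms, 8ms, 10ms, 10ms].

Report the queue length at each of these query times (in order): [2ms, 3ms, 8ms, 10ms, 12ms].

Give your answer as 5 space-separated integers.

Answer: 1 2 2 2 0

Derivation:
Queue lengths at query times:
  query t=2ms: backlog = 1
  query t=3ms: backlog = 2
  query t=8ms: backlog = 2
  query t=10ms: backlog = 2
  query t=12ms: backlog = 0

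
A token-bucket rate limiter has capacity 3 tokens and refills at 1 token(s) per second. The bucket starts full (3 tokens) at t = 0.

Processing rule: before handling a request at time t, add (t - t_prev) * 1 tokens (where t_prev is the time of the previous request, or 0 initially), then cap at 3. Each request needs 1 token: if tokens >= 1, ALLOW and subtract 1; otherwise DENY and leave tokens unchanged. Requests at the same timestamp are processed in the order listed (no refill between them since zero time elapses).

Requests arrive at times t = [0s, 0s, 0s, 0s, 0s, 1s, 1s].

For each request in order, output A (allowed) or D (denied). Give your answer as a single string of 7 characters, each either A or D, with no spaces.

Answer: AAADDAD

Derivation:
Simulating step by step:
  req#1 t=0s: ALLOW
  req#2 t=0s: ALLOW
  req#3 t=0s: ALLOW
  req#4 t=0s: DENY
  req#5 t=0s: DENY
  req#6 t=1s: ALLOW
  req#7 t=1s: DENY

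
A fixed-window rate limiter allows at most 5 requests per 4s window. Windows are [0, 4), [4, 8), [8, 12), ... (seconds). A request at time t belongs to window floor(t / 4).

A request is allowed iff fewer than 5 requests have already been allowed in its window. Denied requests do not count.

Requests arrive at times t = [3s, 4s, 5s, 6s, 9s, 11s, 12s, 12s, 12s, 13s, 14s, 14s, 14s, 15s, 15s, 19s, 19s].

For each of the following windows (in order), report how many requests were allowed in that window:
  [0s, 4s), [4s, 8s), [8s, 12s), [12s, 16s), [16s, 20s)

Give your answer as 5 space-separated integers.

Answer: 1 3 2 5 2

Derivation:
Processing requests:
  req#1 t=3s (window 0): ALLOW
  req#2 t=4s (window 1): ALLOW
  req#3 t=5s (window 1): ALLOW
  req#4 t=6s (window 1): ALLOW
  req#5 t=9s (window 2): ALLOW
  req#6 t=11s (window 2): ALLOW
  req#7 t=12s (window 3): ALLOW
  req#8 t=12s (window 3): ALLOW
  req#9 t=12s (window 3): ALLOW
  req#10 t=13s (window 3): ALLOW
  req#11 t=14s (window 3): ALLOW
  req#12 t=14s (window 3): DENY
  req#13 t=14s (window 3): DENY
  req#14 t=15s (window 3): DENY
  req#15 t=15s (window 3): DENY
  req#16 t=19s (window 4): ALLOW
  req#17 t=19s (window 4): ALLOW

Allowed counts by window: 1 3 2 5 2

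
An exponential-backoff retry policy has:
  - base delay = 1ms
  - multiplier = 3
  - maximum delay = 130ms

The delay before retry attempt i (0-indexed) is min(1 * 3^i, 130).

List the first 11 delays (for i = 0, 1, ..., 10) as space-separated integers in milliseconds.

Computing each delay:
  i=0: min(1*3^0, 130) = 1
  i=1: min(1*3^1, 130) = 3
  i=2: min(1*3^2, 130) = 9
  i=3: min(1*3^3, 130) = 27
  i=4: min(1*3^4, 130) = 81
  i=5: min(1*3^5, 130) = 130
  i=6: min(1*3^6, 130) = 130
  i=7: min(1*3^7, 130) = 130
  i=8: min(1*3^8, 130) = 130
  i=9: min(1*3^9, 130) = 130
  i=10: min(1*3^10, 130) = 130

Answer: 1 3 9 27 81 130 130 130 130 130 130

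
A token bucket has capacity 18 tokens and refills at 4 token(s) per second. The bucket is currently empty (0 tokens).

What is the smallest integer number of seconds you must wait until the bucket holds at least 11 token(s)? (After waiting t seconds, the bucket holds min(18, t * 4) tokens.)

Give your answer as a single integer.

Need t * 4 >= 11, so t >= 11/4.
Smallest integer t = ceil(11/4) = 3.

Answer: 3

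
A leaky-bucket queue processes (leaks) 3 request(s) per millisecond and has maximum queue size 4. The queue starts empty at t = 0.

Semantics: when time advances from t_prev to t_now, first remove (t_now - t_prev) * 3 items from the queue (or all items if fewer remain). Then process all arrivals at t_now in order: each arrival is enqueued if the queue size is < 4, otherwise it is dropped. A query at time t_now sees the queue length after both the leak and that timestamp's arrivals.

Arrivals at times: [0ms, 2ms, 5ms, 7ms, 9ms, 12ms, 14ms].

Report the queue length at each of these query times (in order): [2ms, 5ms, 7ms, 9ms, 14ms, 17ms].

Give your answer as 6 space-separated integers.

Answer: 1 1 1 1 1 0

Derivation:
Queue lengths at query times:
  query t=2ms: backlog = 1
  query t=5ms: backlog = 1
  query t=7ms: backlog = 1
  query t=9ms: backlog = 1
  query t=14ms: backlog = 1
  query t=17ms: backlog = 0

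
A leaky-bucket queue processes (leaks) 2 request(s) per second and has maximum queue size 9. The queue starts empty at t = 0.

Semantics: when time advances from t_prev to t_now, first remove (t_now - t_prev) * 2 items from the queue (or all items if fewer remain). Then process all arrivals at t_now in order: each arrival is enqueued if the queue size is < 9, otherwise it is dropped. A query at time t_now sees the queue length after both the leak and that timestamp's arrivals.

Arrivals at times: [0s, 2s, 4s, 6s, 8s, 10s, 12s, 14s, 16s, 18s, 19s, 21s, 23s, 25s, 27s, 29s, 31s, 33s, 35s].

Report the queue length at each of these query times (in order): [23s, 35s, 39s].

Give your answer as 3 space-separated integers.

Queue lengths at query times:
  query t=23s: backlog = 1
  query t=35s: backlog = 1
  query t=39s: backlog = 0

Answer: 1 1 0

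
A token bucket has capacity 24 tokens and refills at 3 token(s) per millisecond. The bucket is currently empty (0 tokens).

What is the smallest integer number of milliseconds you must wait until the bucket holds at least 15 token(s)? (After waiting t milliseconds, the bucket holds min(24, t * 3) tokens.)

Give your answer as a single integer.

Answer: 5

Derivation:
Need t * 3 >= 15, so t >= 15/3.
Smallest integer t = ceil(15/3) = 5.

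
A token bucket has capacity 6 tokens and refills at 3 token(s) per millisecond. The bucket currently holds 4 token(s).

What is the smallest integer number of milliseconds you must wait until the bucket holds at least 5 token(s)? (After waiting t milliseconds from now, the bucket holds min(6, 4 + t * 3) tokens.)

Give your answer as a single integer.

Answer: 1

Derivation:
Need 4 + t * 3 >= 5, so t >= 1/3.
Smallest integer t = ceil(1/3) = 1.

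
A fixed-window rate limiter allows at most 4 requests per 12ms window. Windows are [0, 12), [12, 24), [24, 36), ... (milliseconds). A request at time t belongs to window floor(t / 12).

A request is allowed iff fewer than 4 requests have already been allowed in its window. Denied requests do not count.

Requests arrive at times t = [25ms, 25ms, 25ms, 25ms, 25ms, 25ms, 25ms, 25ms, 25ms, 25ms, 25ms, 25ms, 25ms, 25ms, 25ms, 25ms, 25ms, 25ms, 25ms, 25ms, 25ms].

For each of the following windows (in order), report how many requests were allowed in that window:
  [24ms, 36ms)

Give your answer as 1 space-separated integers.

Answer: 4

Derivation:
Processing requests:
  req#1 t=25ms (window 2): ALLOW
  req#2 t=25ms (window 2): ALLOW
  req#3 t=25ms (window 2): ALLOW
  req#4 t=25ms (window 2): ALLOW
  req#5 t=25ms (window 2): DENY
  req#6 t=25ms (window 2): DENY
  req#7 t=25ms (window 2): DENY
  req#8 t=25ms (window 2): DENY
  req#9 t=25ms (window 2): DENY
  req#10 t=25ms (window 2): DENY
  req#11 t=25ms (window 2): DENY
  req#12 t=25ms (window 2): DENY
  req#13 t=25ms (window 2): DENY
  req#14 t=25ms (window 2): DENY
  req#15 t=25ms (window 2): DENY
  req#16 t=25ms (window 2): DENY
  req#17 t=25ms (window 2): DENY
  req#18 t=25ms (window 2): DENY
  req#19 t=25ms (window 2): DENY
  req#20 t=25ms (window 2): DENY
  req#21 t=25ms (window 2): DENY

Allowed counts by window: 4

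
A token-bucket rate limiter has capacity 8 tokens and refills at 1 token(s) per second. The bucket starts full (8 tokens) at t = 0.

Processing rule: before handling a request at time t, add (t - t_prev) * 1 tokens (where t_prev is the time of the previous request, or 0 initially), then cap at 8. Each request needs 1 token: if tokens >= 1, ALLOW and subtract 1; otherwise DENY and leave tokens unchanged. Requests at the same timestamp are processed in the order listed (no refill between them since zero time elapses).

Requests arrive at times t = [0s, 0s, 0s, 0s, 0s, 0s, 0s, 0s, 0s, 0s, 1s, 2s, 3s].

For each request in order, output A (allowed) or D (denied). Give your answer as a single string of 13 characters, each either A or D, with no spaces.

Answer: AAAAAAAADDAAA

Derivation:
Simulating step by step:
  req#1 t=0s: ALLOW
  req#2 t=0s: ALLOW
  req#3 t=0s: ALLOW
  req#4 t=0s: ALLOW
  req#5 t=0s: ALLOW
  req#6 t=0s: ALLOW
  req#7 t=0s: ALLOW
  req#8 t=0s: ALLOW
  req#9 t=0s: DENY
  req#10 t=0s: DENY
  req#11 t=1s: ALLOW
  req#12 t=2s: ALLOW
  req#13 t=3s: ALLOW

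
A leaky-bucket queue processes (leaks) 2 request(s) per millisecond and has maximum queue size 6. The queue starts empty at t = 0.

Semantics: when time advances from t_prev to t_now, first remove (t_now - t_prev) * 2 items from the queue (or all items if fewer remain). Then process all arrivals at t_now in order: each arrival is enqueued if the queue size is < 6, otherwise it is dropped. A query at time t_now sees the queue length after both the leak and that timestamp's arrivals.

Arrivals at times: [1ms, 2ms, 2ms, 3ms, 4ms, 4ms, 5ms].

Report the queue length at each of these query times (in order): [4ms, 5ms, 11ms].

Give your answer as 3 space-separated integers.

Answer: 2 1 0

Derivation:
Queue lengths at query times:
  query t=4ms: backlog = 2
  query t=5ms: backlog = 1
  query t=11ms: backlog = 0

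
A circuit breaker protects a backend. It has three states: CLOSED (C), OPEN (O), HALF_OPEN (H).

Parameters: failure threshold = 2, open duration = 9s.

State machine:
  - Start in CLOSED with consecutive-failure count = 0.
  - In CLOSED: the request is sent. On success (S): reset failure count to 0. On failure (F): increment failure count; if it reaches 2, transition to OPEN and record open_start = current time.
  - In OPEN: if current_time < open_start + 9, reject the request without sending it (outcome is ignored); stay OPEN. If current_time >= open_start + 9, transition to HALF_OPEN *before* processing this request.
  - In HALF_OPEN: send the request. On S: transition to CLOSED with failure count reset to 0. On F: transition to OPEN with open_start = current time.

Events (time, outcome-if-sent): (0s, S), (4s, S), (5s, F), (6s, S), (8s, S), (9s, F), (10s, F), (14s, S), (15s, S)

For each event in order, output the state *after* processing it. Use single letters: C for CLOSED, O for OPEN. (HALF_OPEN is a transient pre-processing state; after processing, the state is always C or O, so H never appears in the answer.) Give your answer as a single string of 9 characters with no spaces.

Answer: CCCCCCOOO

Derivation:
State after each event:
  event#1 t=0s outcome=S: state=CLOSED
  event#2 t=4s outcome=S: state=CLOSED
  event#3 t=5s outcome=F: state=CLOSED
  event#4 t=6s outcome=S: state=CLOSED
  event#5 t=8s outcome=S: state=CLOSED
  event#6 t=9s outcome=F: state=CLOSED
  event#7 t=10s outcome=F: state=OPEN
  event#8 t=14s outcome=S: state=OPEN
  event#9 t=15s outcome=S: state=OPEN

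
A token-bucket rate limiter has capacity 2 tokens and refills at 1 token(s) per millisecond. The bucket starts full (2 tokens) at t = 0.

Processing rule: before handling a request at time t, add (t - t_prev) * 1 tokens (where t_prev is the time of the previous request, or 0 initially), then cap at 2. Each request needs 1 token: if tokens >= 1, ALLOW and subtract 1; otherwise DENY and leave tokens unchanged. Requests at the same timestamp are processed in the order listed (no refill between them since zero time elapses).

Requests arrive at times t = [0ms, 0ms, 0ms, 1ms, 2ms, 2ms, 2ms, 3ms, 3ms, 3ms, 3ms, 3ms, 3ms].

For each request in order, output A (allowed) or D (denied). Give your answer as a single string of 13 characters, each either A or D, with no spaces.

Answer: AADAADDADDDDD

Derivation:
Simulating step by step:
  req#1 t=0ms: ALLOW
  req#2 t=0ms: ALLOW
  req#3 t=0ms: DENY
  req#4 t=1ms: ALLOW
  req#5 t=2ms: ALLOW
  req#6 t=2ms: DENY
  req#7 t=2ms: DENY
  req#8 t=3ms: ALLOW
  req#9 t=3ms: DENY
  req#10 t=3ms: DENY
  req#11 t=3ms: DENY
  req#12 t=3ms: DENY
  req#13 t=3ms: DENY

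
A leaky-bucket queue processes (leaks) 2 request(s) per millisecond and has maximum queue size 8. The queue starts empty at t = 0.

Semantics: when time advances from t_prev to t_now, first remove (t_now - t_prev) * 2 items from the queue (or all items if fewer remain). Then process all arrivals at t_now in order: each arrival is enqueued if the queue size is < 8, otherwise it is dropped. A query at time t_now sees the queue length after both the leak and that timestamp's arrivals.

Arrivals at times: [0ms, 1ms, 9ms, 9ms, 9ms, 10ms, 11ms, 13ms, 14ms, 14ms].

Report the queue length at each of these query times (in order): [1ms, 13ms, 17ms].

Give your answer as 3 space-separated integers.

Answer: 1 1 0

Derivation:
Queue lengths at query times:
  query t=1ms: backlog = 1
  query t=13ms: backlog = 1
  query t=17ms: backlog = 0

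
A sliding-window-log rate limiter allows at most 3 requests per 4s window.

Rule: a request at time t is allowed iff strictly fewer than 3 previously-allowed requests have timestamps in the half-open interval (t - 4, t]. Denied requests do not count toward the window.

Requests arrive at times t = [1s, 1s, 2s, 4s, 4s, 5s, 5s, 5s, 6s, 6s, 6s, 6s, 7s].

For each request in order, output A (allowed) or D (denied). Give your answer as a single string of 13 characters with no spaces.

Answer: AAADDAADADDDD

Derivation:
Tracking allowed requests in the window:
  req#1 t=1s: ALLOW
  req#2 t=1s: ALLOW
  req#3 t=2s: ALLOW
  req#4 t=4s: DENY
  req#5 t=4s: DENY
  req#6 t=5s: ALLOW
  req#7 t=5s: ALLOW
  req#8 t=5s: DENY
  req#9 t=6s: ALLOW
  req#10 t=6s: DENY
  req#11 t=6s: DENY
  req#12 t=6s: DENY
  req#13 t=7s: DENY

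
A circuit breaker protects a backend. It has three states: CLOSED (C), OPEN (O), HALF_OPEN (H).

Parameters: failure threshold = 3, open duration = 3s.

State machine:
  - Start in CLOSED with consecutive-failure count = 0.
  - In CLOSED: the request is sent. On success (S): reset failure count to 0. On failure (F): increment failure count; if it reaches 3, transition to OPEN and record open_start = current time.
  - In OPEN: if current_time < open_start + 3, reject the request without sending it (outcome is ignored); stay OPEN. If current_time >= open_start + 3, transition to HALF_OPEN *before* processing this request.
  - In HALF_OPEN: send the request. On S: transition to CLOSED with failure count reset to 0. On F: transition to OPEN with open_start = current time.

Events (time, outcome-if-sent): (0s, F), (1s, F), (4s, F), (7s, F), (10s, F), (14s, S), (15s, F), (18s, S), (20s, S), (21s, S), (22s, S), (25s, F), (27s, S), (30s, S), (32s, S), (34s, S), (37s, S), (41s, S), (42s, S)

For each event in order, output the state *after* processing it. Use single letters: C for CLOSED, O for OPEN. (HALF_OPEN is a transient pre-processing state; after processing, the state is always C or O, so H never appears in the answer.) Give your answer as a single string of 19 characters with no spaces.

State after each event:
  event#1 t=0s outcome=F: state=CLOSED
  event#2 t=1s outcome=F: state=CLOSED
  event#3 t=4s outcome=F: state=OPEN
  event#4 t=7s outcome=F: state=OPEN
  event#5 t=10s outcome=F: state=OPEN
  event#6 t=14s outcome=S: state=CLOSED
  event#7 t=15s outcome=F: state=CLOSED
  event#8 t=18s outcome=S: state=CLOSED
  event#9 t=20s outcome=S: state=CLOSED
  event#10 t=21s outcome=S: state=CLOSED
  event#11 t=22s outcome=S: state=CLOSED
  event#12 t=25s outcome=F: state=CLOSED
  event#13 t=27s outcome=S: state=CLOSED
  event#14 t=30s outcome=S: state=CLOSED
  event#15 t=32s outcome=S: state=CLOSED
  event#16 t=34s outcome=S: state=CLOSED
  event#17 t=37s outcome=S: state=CLOSED
  event#18 t=41s outcome=S: state=CLOSED
  event#19 t=42s outcome=S: state=CLOSED

Answer: CCOOOCCCCCCCCCCCCCC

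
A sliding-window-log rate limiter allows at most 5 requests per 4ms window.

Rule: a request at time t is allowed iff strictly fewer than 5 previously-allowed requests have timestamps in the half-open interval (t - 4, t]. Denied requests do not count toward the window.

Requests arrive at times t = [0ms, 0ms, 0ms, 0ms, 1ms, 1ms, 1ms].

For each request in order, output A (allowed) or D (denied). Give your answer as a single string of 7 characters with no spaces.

Answer: AAAAADD

Derivation:
Tracking allowed requests in the window:
  req#1 t=0ms: ALLOW
  req#2 t=0ms: ALLOW
  req#3 t=0ms: ALLOW
  req#4 t=0ms: ALLOW
  req#5 t=1ms: ALLOW
  req#6 t=1ms: DENY
  req#7 t=1ms: DENY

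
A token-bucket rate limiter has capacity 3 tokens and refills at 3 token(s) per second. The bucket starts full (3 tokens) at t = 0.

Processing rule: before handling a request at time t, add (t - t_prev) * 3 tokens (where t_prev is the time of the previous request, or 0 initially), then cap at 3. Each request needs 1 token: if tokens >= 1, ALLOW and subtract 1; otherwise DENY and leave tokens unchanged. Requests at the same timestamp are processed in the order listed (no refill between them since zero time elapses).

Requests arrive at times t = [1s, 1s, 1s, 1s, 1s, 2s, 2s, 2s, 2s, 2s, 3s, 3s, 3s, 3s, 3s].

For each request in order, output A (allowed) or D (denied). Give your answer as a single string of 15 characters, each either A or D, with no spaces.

Answer: AAADDAAADDAAADD

Derivation:
Simulating step by step:
  req#1 t=1s: ALLOW
  req#2 t=1s: ALLOW
  req#3 t=1s: ALLOW
  req#4 t=1s: DENY
  req#5 t=1s: DENY
  req#6 t=2s: ALLOW
  req#7 t=2s: ALLOW
  req#8 t=2s: ALLOW
  req#9 t=2s: DENY
  req#10 t=2s: DENY
  req#11 t=3s: ALLOW
  req#12 t=3s: ALLOW
  req#13 t=3s: ALLOW
  req#14 t=3s: DENY
  req#15 t=3s: DENY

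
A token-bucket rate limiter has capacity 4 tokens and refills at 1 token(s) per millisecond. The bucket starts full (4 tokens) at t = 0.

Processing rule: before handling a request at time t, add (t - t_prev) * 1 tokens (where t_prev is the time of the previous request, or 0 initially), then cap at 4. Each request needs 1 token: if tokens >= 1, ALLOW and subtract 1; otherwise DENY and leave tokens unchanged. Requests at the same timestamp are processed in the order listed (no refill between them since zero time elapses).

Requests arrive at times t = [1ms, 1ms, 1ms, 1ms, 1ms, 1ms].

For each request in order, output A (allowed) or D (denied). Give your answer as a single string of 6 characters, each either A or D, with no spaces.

Answer: AAAADD

Derivation:
Simulating step by step:
  req#1 t=1ms: ALLOW
  req#2 t=1ms: ALLOW
  req#3 t=1ms: ALLOW
  req#4 t=1ms: ALLOW
  req#5 t=1ms: DENY
  req#6 t=1ms: DENY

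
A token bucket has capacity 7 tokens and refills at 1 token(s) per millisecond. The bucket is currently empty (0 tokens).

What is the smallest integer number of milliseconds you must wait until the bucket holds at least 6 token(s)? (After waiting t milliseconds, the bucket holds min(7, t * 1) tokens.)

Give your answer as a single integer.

Need t * 1 >= 6, so t >= 6/1.
Smallest integer t = ceil(6/1) = 6.

Answer: 6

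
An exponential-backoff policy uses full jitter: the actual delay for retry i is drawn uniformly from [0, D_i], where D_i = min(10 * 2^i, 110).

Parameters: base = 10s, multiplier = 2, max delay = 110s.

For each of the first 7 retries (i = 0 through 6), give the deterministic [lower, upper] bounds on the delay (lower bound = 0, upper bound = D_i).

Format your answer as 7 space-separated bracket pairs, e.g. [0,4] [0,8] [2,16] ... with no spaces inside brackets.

Computing bounds per retry:
  i=0: D_i=min(10*2^0,110)=10, bounds=[0,10]
  i=1: D_i=min(10*2^1,110)=20, bounds=[0,20]
  i=2: D_i=min(10*2^2,110)=40, bounds=[0,40]
  i=3: D_i=min(10*2^3,110)=80, bounds=[0,80]
  i=4: D_i=min(10*2^4,110)=110, bounds=[0,110]
  i=5: D_i=min(10*2^5,110)=110, bounds=[0,110]
  i=6: D_i=min(10*2^6,110)=110, bounds=[0,110]

Answer: [0,10] [0,20] [0,40] [0,80] [0,110] [0,110] [0,110]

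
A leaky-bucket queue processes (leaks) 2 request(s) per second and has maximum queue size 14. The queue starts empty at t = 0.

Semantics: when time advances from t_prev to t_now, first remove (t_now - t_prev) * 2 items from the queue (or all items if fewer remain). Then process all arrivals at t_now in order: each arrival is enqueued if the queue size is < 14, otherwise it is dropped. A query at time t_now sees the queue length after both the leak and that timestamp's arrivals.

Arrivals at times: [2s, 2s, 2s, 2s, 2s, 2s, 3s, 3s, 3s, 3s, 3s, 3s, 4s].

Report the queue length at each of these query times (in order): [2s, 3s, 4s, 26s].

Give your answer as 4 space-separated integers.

Queue lengths at query times:
  query t=2s: backlog = 6
  query t=3s: backlog = 10
  query t=4s: backlog = 9
  query t=26s: backlog = 0

Answer: 6 10 9 0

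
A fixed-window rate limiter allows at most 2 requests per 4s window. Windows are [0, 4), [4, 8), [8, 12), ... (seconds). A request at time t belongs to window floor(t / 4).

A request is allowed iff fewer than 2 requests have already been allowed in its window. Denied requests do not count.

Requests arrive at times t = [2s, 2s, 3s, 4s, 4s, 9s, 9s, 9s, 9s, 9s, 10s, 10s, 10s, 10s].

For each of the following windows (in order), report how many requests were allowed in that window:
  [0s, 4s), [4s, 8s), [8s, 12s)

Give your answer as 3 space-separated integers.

Answer: 2 2 2

Derivation:
Processing requests:
  req#1 t=2s (window 0): ALLOW
  req#2 t=2s (window 0): ALLOW
  req#3 t=3s (window 0): DENY
  req#4 t=4s (window 1): ALLOW
  req#5 t=4s (window 1): ALLOW
  req#6 t=9s (window 2): ALLOW
  req#7 t=9s (window 2): ALLOW
  req#8 t=9s (window 2): DENY
  req#9 t=9s (window 2): DENY
  req#10 t=9s (window 2): DENY
  req#11 t=10s (window 2): DENY
  req#12 t=10s (window 2): DENY
  req#13 t=10s (window 2): DENY
  req#14 t=10s (window 2): DENY

Allowed counts by window: 2 2 2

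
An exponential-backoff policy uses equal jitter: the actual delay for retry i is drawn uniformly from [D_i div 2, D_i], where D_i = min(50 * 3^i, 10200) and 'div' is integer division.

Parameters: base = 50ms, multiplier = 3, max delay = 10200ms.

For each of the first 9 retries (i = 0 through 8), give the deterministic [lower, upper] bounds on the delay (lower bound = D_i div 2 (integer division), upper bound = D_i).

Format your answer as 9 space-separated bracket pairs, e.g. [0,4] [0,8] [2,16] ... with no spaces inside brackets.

Computing bounds per retry:
  i=0: D_i=min(50*3^0,10200)=50, bounds=[25,50]
  i=1: D_i=min(50*3^1,10200)=150, bounds=[75,150]
  i=2: D_i=min(50*3^2,10200)=450, bounds=[225,450]
  i=3: D_i=min(50*3^3,10200)=1350, bounds=[675,1350]
  i=4: D_i=min(50*3^4,10200)=4050, bounds=[2025,4050]
  i=5: D_i=min(50*3^5,10200)=10200, bounds=[5100,10200]
  i=6: D_i=min(50*3^6,10200)=10200, bounds=[5100,10200]
  i=7: D_i=min(50*3^7,10200)=10200, bounds=[5100,10200]
  i=8: D_i=min(50*3^8,10200)=10200, bounds=[5100,10200]

Answer: [25,50] [75,150] [225,450] [675,1350] [2025,4050] [5100,10200] [5100,10200] [5100,10200] [5100,10200]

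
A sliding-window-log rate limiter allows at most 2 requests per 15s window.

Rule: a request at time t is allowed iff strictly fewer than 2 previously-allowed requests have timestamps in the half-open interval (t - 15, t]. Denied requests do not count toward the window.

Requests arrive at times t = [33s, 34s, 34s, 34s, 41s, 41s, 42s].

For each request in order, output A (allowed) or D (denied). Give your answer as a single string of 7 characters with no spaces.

Tracking allowed requests in the window:
  req#1 t=33s: ALLOW
  req#2 t=34s: ALLOW
  req#3 t=34s: DENY
  req#4 t=34s: DENY
  req#5 t=41s: DENY
  req#6 t=41s: DENY
  req#7 t=42s: DENY

Answer: AADDDDD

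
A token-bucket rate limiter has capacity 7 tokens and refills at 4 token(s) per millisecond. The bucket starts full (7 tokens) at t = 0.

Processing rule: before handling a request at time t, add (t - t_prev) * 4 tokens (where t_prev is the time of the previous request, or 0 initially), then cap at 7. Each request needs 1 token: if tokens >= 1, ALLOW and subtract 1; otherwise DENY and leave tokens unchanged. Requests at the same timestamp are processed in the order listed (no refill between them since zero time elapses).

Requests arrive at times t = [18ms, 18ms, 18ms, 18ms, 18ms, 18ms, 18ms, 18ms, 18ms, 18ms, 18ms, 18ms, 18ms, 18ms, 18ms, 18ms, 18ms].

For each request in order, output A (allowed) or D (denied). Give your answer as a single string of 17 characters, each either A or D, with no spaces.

Simulating step by step:
  req#1 t=18ms: ALLOW
  req#2 t=18ms: ALLOW
  req#3 t=18ms: ALLOW
  req#4 t=18ms: ALLOW
  req#5 t=18ms: ALLOW
  req#6 t=18ms: ALLOW
  req#7 t=18ms: ALLOW
  req#8 t=18ms: DENY
  req#9 t=18ms: DENY
  req#10 t=18ms: DENY
  req#11 t=18ms: DENY
  req#12 t=18ms: DENY
  req#13 t=18ms: DENY
  req#14 t=18ms: DENY
  req#15 t=18ms: DENY
  req#16 t=18ms: DENY
  req#17 t=18ms: DENY

Answer: AAAAAAADDDDDDDDDD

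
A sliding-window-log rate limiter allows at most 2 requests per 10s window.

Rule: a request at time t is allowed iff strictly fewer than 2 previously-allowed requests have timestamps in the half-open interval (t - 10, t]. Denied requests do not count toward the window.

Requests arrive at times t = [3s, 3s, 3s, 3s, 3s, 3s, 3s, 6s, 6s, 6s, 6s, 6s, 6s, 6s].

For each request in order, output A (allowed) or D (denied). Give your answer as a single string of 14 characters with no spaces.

Tracking allowed requests in the window:
  req#1 t=3s: ALLOW
  req#2 t=3s: ALLOW
  req#3 t=3s: DENY
  req#4 t=3s: DENY
  req#5 t=3s: DENY
  req#6 t=3s: DENY
  req#7 t=3s: DENY
  req#8 t=6s: DENY
  req#9 t=6s: DENY
  req#10 t=6s: DENY
  req#11 t=6s: DENY
  req#12 t=6s: DENY
  req#13 t=6s: DENY
  req#14 t=6s: DENY

Answer: AADDDDDDDDDDDD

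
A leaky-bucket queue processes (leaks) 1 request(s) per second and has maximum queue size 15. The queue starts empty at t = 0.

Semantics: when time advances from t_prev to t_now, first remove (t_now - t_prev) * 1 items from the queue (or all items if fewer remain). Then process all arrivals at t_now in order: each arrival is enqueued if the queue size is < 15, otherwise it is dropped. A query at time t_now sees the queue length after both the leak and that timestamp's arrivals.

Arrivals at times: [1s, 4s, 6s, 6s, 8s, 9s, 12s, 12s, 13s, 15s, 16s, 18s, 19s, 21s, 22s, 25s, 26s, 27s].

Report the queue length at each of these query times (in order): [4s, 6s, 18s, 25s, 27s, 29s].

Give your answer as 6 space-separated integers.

Answer: 1 2 1 1 1 0

Derivation:
Queue lengths at query times:
  query t=4s: backlog = 1
  query t=6s: backlog = 2
  query t=18s: backlog = 1
  query t=25s: backlog = 1
  query t=27s: backlog = 1
  query t=29s: backlog = 0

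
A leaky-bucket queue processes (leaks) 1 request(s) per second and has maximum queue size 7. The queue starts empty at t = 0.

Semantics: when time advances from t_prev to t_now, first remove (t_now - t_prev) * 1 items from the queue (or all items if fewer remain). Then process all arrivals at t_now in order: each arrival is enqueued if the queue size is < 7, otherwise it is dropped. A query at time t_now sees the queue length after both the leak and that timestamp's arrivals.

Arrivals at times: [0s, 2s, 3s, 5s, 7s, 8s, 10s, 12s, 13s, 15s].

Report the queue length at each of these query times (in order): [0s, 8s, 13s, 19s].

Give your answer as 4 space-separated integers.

Queue lengths at query times:
  query t=0s: backlog = 1
  query t=8s: backlog = 1
  query t=13s: backlog = 1
  query t=19s: backlog = 0

Answer: 1 1 1 0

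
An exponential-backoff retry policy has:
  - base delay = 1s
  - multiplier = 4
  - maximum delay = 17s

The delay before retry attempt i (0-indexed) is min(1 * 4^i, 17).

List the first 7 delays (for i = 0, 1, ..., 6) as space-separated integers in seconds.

Computing each delay:
  i=0: min(1*4^0, 17) = 1
  i=1: min(1*4^1, 17) = 4
  i=2: min(1*4^2, 17) = 16
  i=3: min(1*4^3, 17) = 17
  i=4: min(1*4^4, 17) = 17
  i=5: min(1*4^5, 17) = 17
  i=6: min(1*4^6, 17) = 17

Answer: 1 4 16 17 17 17 17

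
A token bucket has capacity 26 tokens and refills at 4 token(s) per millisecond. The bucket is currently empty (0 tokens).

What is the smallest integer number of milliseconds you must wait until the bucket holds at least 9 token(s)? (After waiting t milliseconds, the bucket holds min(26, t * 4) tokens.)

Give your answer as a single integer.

Need t * 4 >= 9, so t >= 9/4.
Smallest integer t = ceil(9/4) = 3.

Answer: 3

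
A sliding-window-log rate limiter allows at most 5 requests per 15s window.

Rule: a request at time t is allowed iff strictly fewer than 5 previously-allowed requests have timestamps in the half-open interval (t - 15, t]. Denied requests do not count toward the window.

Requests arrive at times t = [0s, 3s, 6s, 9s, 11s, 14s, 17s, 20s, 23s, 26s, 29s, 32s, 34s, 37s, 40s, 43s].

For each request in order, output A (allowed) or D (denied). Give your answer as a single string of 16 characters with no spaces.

Tracking allowed requests in the window:
  req#1 t=0s: ALLOW
  req#2 t=3s: ALLOW
  req#3 t=6s: ALLOW
  req#4 t=9s: ALLOW
  req#5 t=11s: ALLOW
  req#6 t=14s: DENY
  req#7 t=17s: ALLOW
  req#8 t=20s: ALLOW
  req#9 t=23s: ALLOW
  req#10 t=26s: ALLOW
  req#11 t=29s: ALLOW
  req#12 t=32s: ALLOW
  req#13 t=34s: DENY
  req#14 t=37s: ALLOW
  req#15 t=40s: ALLOW
  req#16 t=43s: ALLOW

Answer: AAAAADAAAAAADAAA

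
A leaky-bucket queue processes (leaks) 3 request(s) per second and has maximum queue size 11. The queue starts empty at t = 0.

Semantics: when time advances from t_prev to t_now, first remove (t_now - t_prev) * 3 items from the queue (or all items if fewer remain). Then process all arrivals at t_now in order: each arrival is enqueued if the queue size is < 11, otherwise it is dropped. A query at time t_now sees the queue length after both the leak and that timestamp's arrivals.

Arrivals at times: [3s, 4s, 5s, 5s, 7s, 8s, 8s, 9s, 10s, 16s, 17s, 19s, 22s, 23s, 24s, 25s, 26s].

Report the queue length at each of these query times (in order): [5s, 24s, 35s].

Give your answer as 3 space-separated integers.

Queue lengths at query times:
  query t=5s: backlog = 2
  query t=24s: backlog = 1
  query t=35s: backlog = 0

Answer: 2 1 0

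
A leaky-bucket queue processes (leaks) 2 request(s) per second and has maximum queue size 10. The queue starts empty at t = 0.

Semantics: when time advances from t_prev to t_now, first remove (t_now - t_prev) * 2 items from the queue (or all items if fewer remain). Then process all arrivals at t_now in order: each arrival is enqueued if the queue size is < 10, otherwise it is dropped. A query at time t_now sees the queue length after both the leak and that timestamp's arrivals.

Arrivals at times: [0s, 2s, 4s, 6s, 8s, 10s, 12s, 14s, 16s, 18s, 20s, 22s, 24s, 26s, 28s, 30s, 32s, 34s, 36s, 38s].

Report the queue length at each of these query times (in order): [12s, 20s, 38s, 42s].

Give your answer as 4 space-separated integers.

Queue lengths at query times:
  query t=12s: backlog = 1
  query t=20s: backlog = 1
  query t=38s: backlog = 1
  query t=42s: backlog = 0

Answer: 1 1 1 0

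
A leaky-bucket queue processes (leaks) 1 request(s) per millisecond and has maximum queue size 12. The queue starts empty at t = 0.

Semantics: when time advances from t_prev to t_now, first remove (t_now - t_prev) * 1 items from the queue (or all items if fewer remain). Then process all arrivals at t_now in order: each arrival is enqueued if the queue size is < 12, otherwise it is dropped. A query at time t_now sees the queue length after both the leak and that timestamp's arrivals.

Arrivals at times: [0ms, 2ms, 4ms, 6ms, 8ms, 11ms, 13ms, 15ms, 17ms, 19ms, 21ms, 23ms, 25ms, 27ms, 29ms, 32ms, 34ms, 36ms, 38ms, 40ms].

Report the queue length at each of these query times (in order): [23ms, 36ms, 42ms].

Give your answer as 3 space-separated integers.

Queue lengths at query times:
  query t=23ms: backlog = 1
  query t=36ms: backlog = 1
  query t=42ms: backlog = 0

Answer: 1 1 0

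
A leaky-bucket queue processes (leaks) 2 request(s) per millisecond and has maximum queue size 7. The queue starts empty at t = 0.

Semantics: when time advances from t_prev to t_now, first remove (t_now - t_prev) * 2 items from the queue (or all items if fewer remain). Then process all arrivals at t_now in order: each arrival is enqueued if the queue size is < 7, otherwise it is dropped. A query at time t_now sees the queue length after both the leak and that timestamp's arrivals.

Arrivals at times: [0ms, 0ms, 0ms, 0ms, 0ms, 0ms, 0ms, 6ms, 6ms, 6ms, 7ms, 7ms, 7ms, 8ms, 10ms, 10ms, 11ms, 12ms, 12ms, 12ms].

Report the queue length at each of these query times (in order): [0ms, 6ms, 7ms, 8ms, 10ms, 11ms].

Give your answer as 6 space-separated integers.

Answer: 7 3 4 3 2 1

Derivation:
Queue lengths at query times:
  query t=0ms: backlog = 7
  query t=6ms: backlog = 3
  query t=7ms: backlog = 4
  query t=8ms: backlog = 3
  query t=10ms: backlog = 2
  query t=11ms: backlog = 1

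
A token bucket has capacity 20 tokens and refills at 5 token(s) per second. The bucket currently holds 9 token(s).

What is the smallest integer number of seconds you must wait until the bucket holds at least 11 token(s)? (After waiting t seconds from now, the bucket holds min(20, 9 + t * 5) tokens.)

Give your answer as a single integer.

Answer: 1

Derivation:
Need 9 + t * 5 >= 11, so t >= 2/5.
Smallest integer t = ceil(2/5) = 1.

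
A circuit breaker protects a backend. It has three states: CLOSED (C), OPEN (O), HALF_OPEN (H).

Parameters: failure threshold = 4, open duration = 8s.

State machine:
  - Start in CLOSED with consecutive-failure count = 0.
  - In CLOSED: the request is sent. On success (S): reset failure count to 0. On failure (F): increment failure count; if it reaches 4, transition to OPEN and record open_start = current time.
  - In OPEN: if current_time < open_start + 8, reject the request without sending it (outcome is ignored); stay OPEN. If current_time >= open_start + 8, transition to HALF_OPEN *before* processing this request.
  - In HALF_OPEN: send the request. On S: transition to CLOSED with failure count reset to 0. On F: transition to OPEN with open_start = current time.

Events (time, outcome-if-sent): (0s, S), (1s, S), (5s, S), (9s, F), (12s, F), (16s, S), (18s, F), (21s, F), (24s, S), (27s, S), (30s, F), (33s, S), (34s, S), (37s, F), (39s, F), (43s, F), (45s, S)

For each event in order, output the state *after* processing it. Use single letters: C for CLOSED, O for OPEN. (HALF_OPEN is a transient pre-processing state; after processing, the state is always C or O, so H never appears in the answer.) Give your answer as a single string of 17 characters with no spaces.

State after each event:
  event#1 t=0s outcome=S: state=CLOSED
  event#2 t=1s outcome=S: state=CLOSED
  event#3 t=5s outcome=S: state=CLOSED
  event#4 t=9s outcome=F: state=CLOSED
  event#5 t=12s outcome=F: state=CLOSED
  event#6 t=16s outcome=S: state=CLOSED
  event#7 t=18s outcome=F: state=CLOSED
  event#8 t=21s outcome=F: state=CLOSED
  event#9 t=24s outcome=S: state=CLOSED
  event#10 t=27s outcome=S: state=CLOSED
  event#11 t=30s outcome=F: state=CLOSED
  event#12 t=33s outcome=S: state=CLOSED
  event#13 t=34s outcome=S: state=CLOSED
  event#14 t=37s outcome=F: state=CLOSED
  event#15 t=39s outcome=F: state=CLOSED
  event#16 t=43s outcome=F: state=CLOSED
  event#17 t=45s outcome=S: state=CLOSED

Answer: CCCCCCCCCCCCCCCCC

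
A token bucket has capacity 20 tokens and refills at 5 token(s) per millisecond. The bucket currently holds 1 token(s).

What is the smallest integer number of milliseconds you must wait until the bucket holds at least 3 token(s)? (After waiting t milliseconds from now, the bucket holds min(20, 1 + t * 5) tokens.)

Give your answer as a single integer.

Answer: 1

Derivation:
Need 1 + t * 5 >= 3, so t >= 2/5.
Smallest integer t = ceil(2/5) = 1.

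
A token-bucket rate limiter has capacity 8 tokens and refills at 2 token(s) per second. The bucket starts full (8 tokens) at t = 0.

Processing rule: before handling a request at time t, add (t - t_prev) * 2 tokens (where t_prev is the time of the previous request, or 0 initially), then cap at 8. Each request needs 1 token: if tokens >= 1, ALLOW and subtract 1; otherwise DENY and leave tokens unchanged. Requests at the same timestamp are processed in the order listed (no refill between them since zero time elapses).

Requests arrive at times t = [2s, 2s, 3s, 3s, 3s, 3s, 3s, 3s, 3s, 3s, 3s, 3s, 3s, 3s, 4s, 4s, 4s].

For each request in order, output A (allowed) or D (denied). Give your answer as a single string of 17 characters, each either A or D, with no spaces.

Simulating step by step:
  req#1 t=2s: ALLOW
  req#2 t=2s: ALLOW
  req#3 t=3s: ALLOW
  req#4 t=3s: ALLOW
  req#5 t=3s: ALLOW
  req#6 t=3s: ALLOW
  req#7 t=3s: ALLOW
  req#8 t=3s: ALLOW
  req#9 t=3s: ALLOW
  req#10 t=3s: ALLOW
  req#11 t=3s: DENY
  req#12 t=3s: DENY
  req#13 t=3s: DENY
  req#14 t=3s: DENY
  req#15 t=4s: ALLOW
  req#16 t=4s: ALLOW
  req#17 t=4s: DENY

Answer: AAAAAAAAAADDDDAAD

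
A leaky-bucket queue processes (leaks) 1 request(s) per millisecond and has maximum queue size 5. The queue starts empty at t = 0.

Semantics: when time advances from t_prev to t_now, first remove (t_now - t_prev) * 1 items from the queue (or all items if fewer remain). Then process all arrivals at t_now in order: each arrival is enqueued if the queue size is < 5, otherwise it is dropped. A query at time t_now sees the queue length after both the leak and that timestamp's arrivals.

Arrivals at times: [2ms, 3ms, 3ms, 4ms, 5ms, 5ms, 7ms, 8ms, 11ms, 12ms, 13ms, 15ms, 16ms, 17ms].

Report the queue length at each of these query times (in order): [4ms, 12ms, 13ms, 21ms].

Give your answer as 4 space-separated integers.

Answer: 2 1 1 0

Derivation:
Queue lengths at query times:
  query t=4ms: backlog = 2
  query t=12ms: backlog = 1
  query t=13ms: backlog = 1
  query t=21ms: backlog = 0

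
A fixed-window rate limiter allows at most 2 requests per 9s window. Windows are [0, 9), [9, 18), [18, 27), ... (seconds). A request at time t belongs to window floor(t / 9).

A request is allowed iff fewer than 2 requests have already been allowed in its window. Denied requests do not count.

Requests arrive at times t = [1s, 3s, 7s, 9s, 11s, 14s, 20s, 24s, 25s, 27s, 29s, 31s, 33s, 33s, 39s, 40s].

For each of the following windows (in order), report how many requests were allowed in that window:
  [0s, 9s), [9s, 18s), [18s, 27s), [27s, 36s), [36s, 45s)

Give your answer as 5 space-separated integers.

Processing requests:
  req#1 t=1s (window 0): ALLOW
  req#2 t=3s (window 0): ALLOW
  req#3 t=7s (window 0): DENY
  req#4 t=9s (window 1): ALLOW
  req#5 t=11s (window 1): ALLOW
  req#6 t=14s (window 1): DENY
  req#7 t=20s (window 2): ALLOW
  req#8 t=24s (window 2): ALLOW
  req#9 t=25s (window 2): DENY
  req#10 t=27s (window 3): ALLOW
  req#11 t=29s (window 3): ALLOW
  req#12 t=31s (window 3): DENY
  req#13 t=33s (window 3): DENY
  req#14 t=33s (window 3): DENY
  req#15 t=39s (window 4): ALLOW
  req#16 t=40s (window 4): ALLOW

Allowed counts by window: 2 2 2 2 2

Answer: 2 2 2 2 2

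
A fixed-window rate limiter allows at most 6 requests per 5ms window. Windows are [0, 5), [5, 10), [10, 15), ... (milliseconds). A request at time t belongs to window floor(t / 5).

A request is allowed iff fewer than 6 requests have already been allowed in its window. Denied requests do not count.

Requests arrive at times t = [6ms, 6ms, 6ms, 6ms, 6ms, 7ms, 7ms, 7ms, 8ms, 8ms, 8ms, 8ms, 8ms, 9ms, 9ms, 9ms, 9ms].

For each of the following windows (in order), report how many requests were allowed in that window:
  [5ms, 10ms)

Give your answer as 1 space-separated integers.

Processing requests:
  req#1 t=6ms (window 1): ALLOW
  req#2 t=6ms (window 1): ALLOW
  req#3 t=6ms (window 1): ALLOW
  req#4 t=6ms (window 1): ALLOW
  req#5 t=6ms (window 1): ALLOW
  req#6 t=7ms (window 1): ALLOW
  req#7 t=7ms (window 1): DENY
  req#8 t=7ms (window 1): DENY
  req#9 t=8ms (window 1): DENY
  req#10 t=8ms (window 1): DENY
  req#11 t=8ms (window 1): DENY
  req#12 t=8ms (window 1): DENY
  req#13 t=8ms (window 1): DENY
  req#14 t=9ms (window 1): DENY
  req#15 t=9ms (window 1): DENY
  req#16 t=9ms (window 1): DENY
  req#17 t=9ms (window 1): DENY

Allowed counts by window: 6

Answer: 6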